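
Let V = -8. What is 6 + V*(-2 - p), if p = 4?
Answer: 54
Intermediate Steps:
6 + V*(-2 - p) = 6 - 8*(-2 - 1*4) = 6 - 8*(-2 - 4) = 6 - 8*(-6) = 6 + 48 = 54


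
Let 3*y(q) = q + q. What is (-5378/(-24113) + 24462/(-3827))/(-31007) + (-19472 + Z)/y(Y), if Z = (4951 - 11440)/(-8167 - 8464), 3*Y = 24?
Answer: -2779783103226921831953/761391113780401072 ≈ -3650.9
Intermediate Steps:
Y = 8 (Y = (⅓)*24 = 8)
Z = 6489/16631 (Z = -6489/(-16631) = -6489*(-1/16631) = 6489/16631 ≈ 0.39017)
y(q) = 2*q/3 (y(q) = (q + q)/3 = (2*q)/3 = 2*q/3)
(-5378/(-24113) + 24462/(-3827))/(-31007) + (-19472 + Z)/y(Y) = (-5378/(-24113) + 24462/(-3827))/(-31007) + (-19472 + 6489/16631)/(((⅔)*8)) = (-5378*(-1/24113) + 24462*(-1/3827))*(-1/31007) - 323832343/(16631*16/3) = (5378/24113 - 24462/3827)*(-1/31007) - 323832343/16631*3/16 = -569270600/92280451*(-1/31007) - 971497029/266096 = 569270600/2861339944157 - 971497029/266096 = -2779783103226921831953/761391113780401072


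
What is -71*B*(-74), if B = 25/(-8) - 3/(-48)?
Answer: -128723/8 ≈ -16090.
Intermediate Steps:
B = -49/16 (B = 25*(-1/8) - 3*(-1/48) = -25/8 + 1/16 = -49/16 ≈ -3.0625)
-71*B*(-74) = -71*(-49/16)*(-74) = (3479/16)*(-74) = -128723/8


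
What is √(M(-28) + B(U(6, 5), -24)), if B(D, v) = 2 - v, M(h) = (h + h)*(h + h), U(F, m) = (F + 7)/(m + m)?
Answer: √3162 ≈ 56.232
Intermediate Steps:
U(F, m) = (7 + F)/(2*m) (U(F, m) = (7 + F)/((2*m)) = (7 + F)*(1/(2*m)) = (7 + F)/(2*m))
M(h) = 4*h² (M(h) = (2*h)*(2*h) = 4*h²)
√(M(-28) + B(U(6, 5), -24)) = √(4*(-28)² + (2 - 1*(-24))) = √(4*784 + (2 + 24)) = √(3136 + 26) = √3162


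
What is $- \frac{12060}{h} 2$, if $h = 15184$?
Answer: $- \frac{3015}{1898} \approx -1.5885$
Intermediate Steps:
$- \frac{12060}{h} 2 = - \frac{12060}{15184} \cdot 2 = \left(-12060\right) \frac{1}{15184} \cdot 2 = \left(- \frac{3015}{3796}\right) 2 = - \frac{3015}{1898}$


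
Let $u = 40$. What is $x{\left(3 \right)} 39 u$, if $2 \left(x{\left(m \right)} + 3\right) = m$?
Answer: $-2340$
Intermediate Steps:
$x{\left(m \right)} = -3 + \frac{m}{2}$
$x{\left(3 \right)} 39 u = \left(-3 + \frac{1}{2} \cdot 3\right) 39 \cdot 40 = \left(-3 + \frac{3}{2}\right) 39 \cdot 40 = \left(- \frac{3}{2}\right) 39 \cdot 40 = \left(- \frac{117}{2}\right) 40 = -2340$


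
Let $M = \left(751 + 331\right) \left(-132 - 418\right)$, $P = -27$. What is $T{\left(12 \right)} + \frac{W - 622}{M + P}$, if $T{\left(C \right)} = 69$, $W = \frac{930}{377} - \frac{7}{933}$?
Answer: $\frac{14444026979234}{209330566107} \approx 69.001$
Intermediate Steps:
$W = \frac{865051}{351741}$ ($W = 930 \cdot \frac{1}{377} - \frac{7}{933} = \frac{930}{377} - \frac{7}{933} = \frac{865051}{351741} \approx 2.4593$)
$M = -595100$ ($M = 1082 \left(-550\right) = -595100$)
$T{\left(12 \right)} + \frac{W - 622}{M + P} = 69 + \frac{\frac{865051}{351741} - 622}{-595100 - 27} = 69 - \frac{217917851}{351741 \left(-595127\right)} = 69 - - \frac{217917851}{209330566107} = 69 + \frac{217917851}{209330566107} = \frac{14444026979234}{209330566107}$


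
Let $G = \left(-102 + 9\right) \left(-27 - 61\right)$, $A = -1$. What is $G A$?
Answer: $-8184$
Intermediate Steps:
$G = 8184$ ($G = \left(-93\right) \left(-88\right) = 8184$)
$G A = 8184 \left(-1\right) = -8184$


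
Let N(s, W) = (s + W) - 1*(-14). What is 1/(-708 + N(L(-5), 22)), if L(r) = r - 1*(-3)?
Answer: -1/674 ≈ -0.0014837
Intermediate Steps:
L(r) = 3 + r (L(r) = r + 3 = 3 + r)
N(s, W) = 14 + W + s (N(s, W) = (W + s) + 14 = 14 + W + s)
1/(-708 + N(L(-5), 22)) = 1/(-708 + (14 + 22 + (3 - 5))) = 1/(-708 + (14 + 22 - 2)) = 1/(-708 + 34) = 1/(-674) = -1/674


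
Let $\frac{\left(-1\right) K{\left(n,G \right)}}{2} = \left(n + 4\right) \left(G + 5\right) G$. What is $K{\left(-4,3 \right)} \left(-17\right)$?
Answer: $0$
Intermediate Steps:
$K{\left(n,G \right)} = - 2 G \left(4 + n\right) \left(5 + G\right)$ ($K{\left(n,G \right)} = - 2 \left(n + 4\right) \left(G + 5\right) G = - 2 \left(4 + n\right) \left(5 + G\right) G = - 2 G \left(4 + n\right) \left(5 + G\right)$)
$K{\left(-4,3 \right)} \left(-17\right) = \left(-2\right) 3 \left(20 + 4 \cdot 3 + 5 \left(-4\right) + 3 \left(-4\right)\right) \left(-17\right) = \left(-2\right) 3 \left(20 + 12 - 20 - 12\right) \left(-17\right) = \left(-2\right) 3 \cdot 0 \left(-17\right) = 0 \left(-17\right) = 0$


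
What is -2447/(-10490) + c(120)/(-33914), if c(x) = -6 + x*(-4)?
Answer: 44042849/177878930 ≈ 0.24760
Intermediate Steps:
c(x) = -6 - 4*x
-2447/(-10490) + c(120)/(-33914) = -2447/(-10490) + (-6 - 4*120)/(-33914) = -2447*(-1/10490) + (-6 - 480)*(-1/33914) = 2447/10490 - 486*(-1/33914) = 2447/10490 + 243/16957 = 44042849/177878930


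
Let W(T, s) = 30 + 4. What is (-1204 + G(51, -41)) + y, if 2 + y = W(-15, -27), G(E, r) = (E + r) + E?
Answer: -1111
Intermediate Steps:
W(T, s) = 34
G(E, r) = r + 2*E
y = 32 (y = -2 + 34 = 32)
(-1204 + G(51, -41)) + y = (-1204 + (-41 + 2*51)) + 32 = (-1204 + (-41 + 102)) + 32 = (-1204 + 61) + 32 = -1143 + 32 = -1111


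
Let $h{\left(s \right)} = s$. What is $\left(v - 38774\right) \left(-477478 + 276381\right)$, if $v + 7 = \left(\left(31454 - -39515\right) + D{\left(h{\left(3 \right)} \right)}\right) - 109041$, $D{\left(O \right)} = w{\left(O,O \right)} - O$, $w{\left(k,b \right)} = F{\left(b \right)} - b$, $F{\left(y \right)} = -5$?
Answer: $15457119808$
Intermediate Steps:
$w{\left(k,b \right)} = -5 - b$
$D{\left(O \right)} = -5 - 2 O$ ($D{\left(O \right)} = \left(-5 - O\right) - O = -5 - 2 O$)
$v = -38090$ ($v = -7 + \left(\left(\left(31454 - -39515\right) - 11\right) - 109041\right) = -7 + \left(\left(\left(31454 + 39515\right) - 11\right) - 109041\right) = -7 + \left(\left(70969 - 11\right) - 109041\right) = -7 + \left(70958 - 109041\right) = -7 - 38083 = -38090$)
$\left(v - 38774\right) \left(-477478 + 276381\right) = \left(-38090 - 38774\right) \left(-477478 + 276381\right) = \left(-38090 + \left(-219849 + 181075\right)\right) \left(-201097\right) = \left(-38090 - 38774\right) \left(-201097\right) = \left(-76864\right) \left(-201097\right) = 15457119808$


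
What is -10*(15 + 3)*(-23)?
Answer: 4140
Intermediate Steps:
-10*(15 + 3)*(-23) = -10*18*(-23) = -180*(-23) = 4140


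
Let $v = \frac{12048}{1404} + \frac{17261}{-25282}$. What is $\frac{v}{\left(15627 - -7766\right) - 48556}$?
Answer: $- \frac{23363591}{74432003022} \approx -0.00031389$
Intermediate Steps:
$v = \frac{23363591}{2957994}$ ($v = 12048 \cdot \frac{1}{1404} + 17261 \left(- \frac{1}{25282}\right) = \frac{1004}{117} - \frac{17261}{25282} = \frac{23363591}{2957994} \approx 7.8985$)
$\frac{v}{\left(15627 - -7766\right) - 48556} = \frac{23363591}{2957994 \left(\left(15627 - -7766\right) - 48556\right)} = \frac{23363591}{2957994 \left(\left(15627 + 7766\right) - 48556\right)} = \frac{23363591}{2957994 \left(23393 - 48556\right)} = \frac{23363591}{2957994 \left(-25163\right)} = \frac{23363591}{2957994} \left(- \frac{1}{25163}\right) = - \frac{23363591}{74432003022}$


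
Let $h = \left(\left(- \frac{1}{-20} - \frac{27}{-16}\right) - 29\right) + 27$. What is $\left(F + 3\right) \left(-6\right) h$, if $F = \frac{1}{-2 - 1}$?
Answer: $\frac{21}{5} \approx 4.2$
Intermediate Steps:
$F = - \frac{1}{3}$ ($F = \frac{1}{-3} = - \frac{1}{3} \approx -0.33333$)
$h = - \frac{21}{80}$ ($h = \left(\left(\left(-1\right) \left(- \frac{1}{20}\right) - - \frac{27}{16}\right) - 29\right) + 27 = \left(\left(\frac{1}{20} + \frac{27}{16}\right) - 29\right) + 27 = \left(\frac{139}{80} - 29\right) + 27 = - \frac{2181}{80} + 27 = - \frac{21}{80} \approx -0.2625$)
$\left(F + 3\right) \left(-6\right) h = \left(- \frac{1}{3} + 3\right) \left(-6\right) \left(- \frac{21}{80}\right) = \frac{8}{3} \left(-6\right) \left(- \frac{21}{80}\right) = \left(-16\right) \left(- \frac{21}{80}\right) = \frac{21}{5}$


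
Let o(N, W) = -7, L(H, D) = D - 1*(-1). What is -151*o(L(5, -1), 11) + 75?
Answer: 1132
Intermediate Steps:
L(H, D) = 1 + D (L(H, D) = D + 1 = 1 + D)
-151*o(L(5, -1), 11) + 75 = -151*(-7) + 75 = 1057 + 75 = 1132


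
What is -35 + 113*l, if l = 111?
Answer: 12508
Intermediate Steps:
-35 + 113*l = -35 + 113*111 = -35 + 12543 = 12508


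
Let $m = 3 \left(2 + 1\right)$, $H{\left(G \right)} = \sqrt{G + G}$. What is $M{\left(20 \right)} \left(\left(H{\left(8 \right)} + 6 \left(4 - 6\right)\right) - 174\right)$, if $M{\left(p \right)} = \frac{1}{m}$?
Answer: $- \frac{182}{9} \approx -20.222$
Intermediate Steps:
$H{\left(G \right)} = \sqrt{2} \sqrt{G}$ ($H{\left(G \right)} = \sqrt{2 G} = \sqrt{2} \sqrt{G}$)
$m = 9$ ($m = 3 \cdot 3 = 9$)
$M{\left(p \right)} = \frac{1}{9}$
$M{\left(20 \right)} \left(\left(H{\left(8 \right)} + 6 \left(4 - 6\right)\right) - 174\right) = \frac{\left(\sqrt{2} \sqrt{8} + 6 \left(4 - 6\right)\right) - 174}{9} = \frac{\left(\sqrt{2} \cdot 2 \sqrt{2} + 6 \left(-2\right)\right) - 174}{9} = \frac{\left(4 - 12\right) - 174}{9} = \frac{-8 - 174}{9} = \frac{1}{9} \left(-182\right) = - \frac{182}{9}$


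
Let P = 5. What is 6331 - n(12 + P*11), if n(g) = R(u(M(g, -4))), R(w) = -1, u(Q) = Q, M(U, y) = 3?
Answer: 6332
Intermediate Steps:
n(g) = -1
6331 - n(12 + P*11) = 6331 - 1*(-1) = 6331 + 1 = 6332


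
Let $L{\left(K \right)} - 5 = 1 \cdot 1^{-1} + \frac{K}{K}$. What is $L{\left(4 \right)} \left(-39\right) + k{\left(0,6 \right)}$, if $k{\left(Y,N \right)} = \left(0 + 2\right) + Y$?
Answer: $-271$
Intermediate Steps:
$k{\left(Y,N \right)} = 2 + Y$
$L{\left(K \right)} = 7$ ($L{\left(K \right)} = 5 + \left(1 \cdot 1^{-1} + \frac{K}{K}\right) = 5 + \left(1 \cdot 1 + 1\right) = 5 + \left(1 + 1\right) = 5 + 2 = 7$)
$L{\left(4 \right)} \left(-39\right) + k{\left(0,6 \right)} = 7 \left(-39\right) + \left(2 + 0\right) = -273 + 2 = -271$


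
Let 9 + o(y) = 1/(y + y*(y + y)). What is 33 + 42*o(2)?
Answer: -1704/5 ≈ -340.80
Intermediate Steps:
o(y) = -9 + 1/(y + 2*y²) (o(y) = -9 + 1/(y + y*(y + y)) = -9 + 1/(y + y*(2*y)) = -9 + 1/(y + 2*y²))
33 + 42*o(2) = 33 + 42*((1 - 18*2² - 9*2)/(2*(1 + 2*2))) = 33 + 42*((1 - 18*4 - 18)/(2*(1 + 4))) = 33 + 42*((½)*(1 - 72 - 18)/5) = 33 + 42*((½)*(⅕)*(-89)) = 33 + 42*(-89/10) = 33 - 1869/5 = -1704/5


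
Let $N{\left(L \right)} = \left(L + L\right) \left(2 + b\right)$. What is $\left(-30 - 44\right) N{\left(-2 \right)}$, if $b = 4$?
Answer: $1776$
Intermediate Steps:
$N{\left(L \right)} = 12 L$ ($N{\left(L \right)} = \left(L + L\right) \left(2 + 4\right) = 2 L 6 = 12 L$)
$\left(-30 - 44\right) N{\left(-2 \right)} = \left(-30 - 44\right) 12 \left(-2\right) = \left(-74\right) \left(-24\right) = 1776$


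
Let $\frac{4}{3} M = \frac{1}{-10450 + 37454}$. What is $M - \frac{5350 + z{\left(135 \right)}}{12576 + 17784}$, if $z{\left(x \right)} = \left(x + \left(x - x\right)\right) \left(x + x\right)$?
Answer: $- \frac{10261313}{7453104} \approx -1.3768$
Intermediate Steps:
$z{\left(x \right)} = 2 x^{2}$ ($z{\left(x \right)} = \left(x + 0\right) 2 x = x 2 x = 2 x^{2}$)
$M = \frac{3}{108016}$ ($M = \frac{3}{4 \left(-10450 + 37454\right)} = \frac{3}{4 \cdot 27004} = \frac{3}{4} \cdot \frac{1}{27004} = \frac{3}{108016} \approx 2.7774 \cdot 10^{-5}$)
$M - \frac{5350 + z{\left(135 \right)}}{12576 + 17784} = \frac{3}{108016} - \frac{5350 + 2 \cdot 135^{2}}{12576 + 17784} = \frac{3}{108016} - \frac{5350 + 2 \cdot 18225}{30360} = \frac{3}{108016} - \left(5350 + 36450\right) \frac{1}{30360} = \frac{3}{108016} - 41800 \cdot \frac{1}{30360} = \frac{3}{108016} - \frac{95}{69} = - \frac{10261313}{7453104}$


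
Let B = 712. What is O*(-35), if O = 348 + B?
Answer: -37100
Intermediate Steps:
O = 1060 (O = 348 + 712 = 1060)
O*(-35) = 1060*(-35) = -37100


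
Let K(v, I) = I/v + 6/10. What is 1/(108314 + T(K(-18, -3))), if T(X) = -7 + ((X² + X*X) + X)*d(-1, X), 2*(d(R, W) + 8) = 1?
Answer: 30/3248773 ≈ 9.2343e-6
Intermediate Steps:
d(R, W) = -15/2 (d(R, W) = -8 + (½)*1 = -8 + ½ = -15/2)
K(v, I) = ⅗ + I/v (K(v, I) = I/v + 6*(⅒) = I/v + ⅗ = ⅗ + I/v)
T(X) = -7 - 15*X² - 15*X/2 (T(X) = -7 + ((X² + X*X) + X)*(-15/2) = -7 + ((X² + X²) + X)*(-15/2) = -7 + (2*X² + X)*(-15/2) = -7 + (X + 2*X²)*(-15/2) = -7 + (-15*X² - 15*X/2) = -7 - 15*X² - 15*X/2)
1/(108314 + T(K(-18, -3))) = 1/(108314 + (-7 - 15*(⅗ - 3/(-18))² - 15*(⅗ - 3/(-18))/2)) = 1/(108314 + (-7 - 15*(⅗ - 3*(-1/18))² - 15*(⅗ - 3*(-1/18))/2)) = 1/(108314 + (-7 - 15*(⅗ + ⅙)² - 15*(⅗ + ⅙)/2)) = 1/(108314 + (-7 - 15*(23/30)² - 15/2*23/30)) = 1/(108314 + (-7 - 15*529/900 - 23/4)) = 1/(108314 + (-7 - 529/60 - 23/4)) = 1/(108314 - 647/30) = 1/(3248773/30) = 30/3248773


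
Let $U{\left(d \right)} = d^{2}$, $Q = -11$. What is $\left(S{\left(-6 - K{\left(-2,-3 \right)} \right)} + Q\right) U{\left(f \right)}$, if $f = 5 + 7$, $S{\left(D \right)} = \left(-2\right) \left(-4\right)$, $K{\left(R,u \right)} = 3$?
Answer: $-432$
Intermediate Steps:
$S{\left(D \right)} = 8$
$f = 12$
$\left(S{\left(-6 - K{\left(-2,-3 \right)} \right)} + Q\right) U{\left(f \right)} = \left(8 - 11\right) 12^{2} = \left(-3\right) 144 = -432$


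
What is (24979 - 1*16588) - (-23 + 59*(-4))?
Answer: 8650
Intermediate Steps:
(24979 - 1*16588) - (-23 + 59*(-4)) = (24979 - 16588) - (-23 - 236) = 8391 - 1*(-259) = 8391 + 259 = 8650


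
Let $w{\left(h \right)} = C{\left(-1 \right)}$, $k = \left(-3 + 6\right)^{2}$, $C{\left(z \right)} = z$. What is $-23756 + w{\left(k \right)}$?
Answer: $-23757$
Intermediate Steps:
$k = 9$ ($k = 3^{2} = 9$)
$w{\left(h \right)} = -1$
$-23756 + w{\left(k \right)} = -23756 - 1 = -23757$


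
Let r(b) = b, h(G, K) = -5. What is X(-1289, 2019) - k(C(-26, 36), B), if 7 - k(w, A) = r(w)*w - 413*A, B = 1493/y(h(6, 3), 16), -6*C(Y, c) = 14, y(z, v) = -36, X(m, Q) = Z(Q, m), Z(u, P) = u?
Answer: 689237/36 ≈ 19145.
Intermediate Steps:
X(m, Q) = Q
C(Y, c) = -7/3 (C(Y, c) = -⅙*14 = -7/3)
B = -1493/36 (B = 1493/(-36) = 1493*(-1/36) = -1493/36 ≈ -41.472)
k(w, A) = 7 - w² + 413*A (k(w, A) = 7 - (w*w - 413*A) = 7 - (w² - 413*A) = 7 + (-w² + 413*A) = 7 - w² + 413*A)
X(-1289, 2019) - k(C(-26, 36), B) = 2019 - (7 - (-7/3)² + 413*(-1493/36)) = 2019 - (7 - 1*49/9 - 616609/36) = 2019 - (7 - 49/9 - 616609/36) = 2019 - 1*(-616553/36) = 2019 + 616553/36 = 689237/36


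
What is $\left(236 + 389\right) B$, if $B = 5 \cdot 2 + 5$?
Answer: $9375$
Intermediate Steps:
$B = 15$ ($B = 10 + 5 = 15$)
$\left(236 + 389\right) B = \left(236 + 389\right) 15 = 625 \cdot 15 = 9375$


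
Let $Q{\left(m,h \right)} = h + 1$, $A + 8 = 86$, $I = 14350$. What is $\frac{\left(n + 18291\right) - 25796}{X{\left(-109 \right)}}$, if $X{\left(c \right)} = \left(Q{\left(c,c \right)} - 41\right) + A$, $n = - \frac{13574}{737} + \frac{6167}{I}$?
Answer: $\frac{1033282423}{9751850} \approx 105.96$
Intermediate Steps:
$A = 78$ ($A = -8 + 86 = 78$)
$Q{\left(m,h \right)} = 1 + h$
$n = - \frac{2470673}{137350}$ ($n = - \frac{13574}{737} + \frac{6167}{14350} = \left(-13574\right) \frac{1}{737} + 6167 \cdot \frac{1}{14350} = - \frac{1234}{67} + \frac{881}{2050} = - \frac{2470673}{137350} \approx -17.988$)
$X{\left(c \right)} = 38 + c$ ($X{\left(c \right)} = \left(\left(1 + c\right) - 41\right) + 78 = \left(-40 + c\right) + 78 = 38 + c$)
$\frac{\left(n + 18291\right) - 25796}{X{\left(-109 \right)}} = \frac{\left(- \frac{2470673}{137350} + 18291\right) - 25796}{38 - 109} = \frac{\frac{2509798177}{137350} - 25796}{-71} = \left(- \frac{1033282423}{137350}\right) \left(- \frac{1}{71}\right) = \frac{1033282423}{9751850}$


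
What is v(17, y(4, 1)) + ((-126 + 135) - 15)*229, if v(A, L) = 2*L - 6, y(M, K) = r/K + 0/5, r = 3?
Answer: -1374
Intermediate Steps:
y(M, K) = 3/K (y(M, K) = 3/K + 0/5 = 3/K + 0*(⅕) = 3/K + 0 = 3/K)
v(A, L) = -6 + 2*L
v(17, y(4, 1)) + ((-126 + 135) - 15)*229 = (-6 + 2*(3/1)) + ((-126 + 135) - 15)*229 = (-6 + 2*(3*1)) + (9 - 15)*229 = (-6 + 2*3) - 6*229 = (-6 + 6) - 1374 = 0 - 1374 = -1374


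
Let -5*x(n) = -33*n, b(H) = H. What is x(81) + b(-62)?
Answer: 2363/5 ≈ 472.60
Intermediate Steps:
x(n) = 33*n/5 (x(n) = -(-33)*n/5 = 33*n/5)
x(81) + b(-62) = (33/5)*81 - 62 = 2673/5 - 62 = 2363/5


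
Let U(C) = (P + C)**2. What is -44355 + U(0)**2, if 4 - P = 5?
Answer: -44354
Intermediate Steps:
P = -1 (P = 4 - 1*5 = 4 - 5 = -1)
U(C) = (-1 + C)**2
-44355 + U(0)**2 = -44355 + ((-1 + 0)**2)**2 = -44355 + ((-1)**2)**2 = -44355 + 1**2 = -44355 + 1 = -44354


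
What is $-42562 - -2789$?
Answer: $-39773$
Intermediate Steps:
$-42562 - -2789 = -42562 + \left(-8945 + 11734\right) = -42562 + 2789 = -39773$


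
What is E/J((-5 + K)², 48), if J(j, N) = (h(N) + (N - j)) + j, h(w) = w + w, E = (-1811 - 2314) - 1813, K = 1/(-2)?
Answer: -2969/72 ≈ -41.236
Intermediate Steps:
K = -½ ≈ -0.50000
E = -5938 (E = -4125 - 1813 = -5938)
h(w) = 2*w
J(j, N) = 3*N (J(j, N) = (2*N + (N - j)) + j = (-j + 3*N) + j = 3*N)
E/J((-5 + K)², 48) = -5938/(3*48) = -5938/144 = -5938*1/144 = -2969/72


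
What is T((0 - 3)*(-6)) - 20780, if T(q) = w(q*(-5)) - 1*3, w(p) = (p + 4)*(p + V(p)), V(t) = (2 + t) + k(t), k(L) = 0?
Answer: -5475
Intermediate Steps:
V(t) = 2 + t (V(t) = (2 + t) + 0 = 2 + t)
w(p) = (2 + 2*p)*(4 + p) (w(p) = (p + 4)*(p + (2 + p)) = (4 + p)*(2 + 2*p) = (2 + 2*p)*(4 + p))
T(q) = 5 - 50*q + 50*q² (T(q) = (8 + 2*(q*(-5))² + 10*(q*(-5))) - 1*3 = (8 + 2*(-5*q)² + 10*(-5*q)) - 3 = (8 + 2*(25*q²) - 50*q) - 3 = (8 + 50*q² - 50*q) - 3 = (8 - 50*q + 50*q²) - 3 = 5 - 50*q + 50*q²)
T((0 - 3)*(-6)) - 20780 = (5 - 50*(0 - 3)*(-6) + 50*((0 - 3)*(-6))²) - 20780 = (5 - (-150)*(-6) + 50*(-3*(-6))²) - 20780 = (5 - 50*18 + 50*18²) - 20780 = (5 - 900 + 50*324) - 20780 = (5 - 900 + 16200) - 20780 = 15305 - 20780 = -5475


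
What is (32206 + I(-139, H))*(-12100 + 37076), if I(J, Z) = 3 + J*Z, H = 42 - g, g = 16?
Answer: 714188720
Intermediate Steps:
H = 26 (H = 42 - 1*16 = 42 - 16 = 26)
(32206 + I(-139, H))*(-12100 + 37076) = (32206 + (3 - 139*26))*(-12100 + 37076) = (32206 + (3 - 3614))*24976 = (32206 - 3611)*24976 = 28595*24976 = 714188720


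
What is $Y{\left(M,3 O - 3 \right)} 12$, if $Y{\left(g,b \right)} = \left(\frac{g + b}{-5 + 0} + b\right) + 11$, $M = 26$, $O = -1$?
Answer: $12$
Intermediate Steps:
$Y{\left(g,b \right)} = 11 - \frac{g}{5} + \frac{4 b}{5}$ ($Y{\left(g,b \right)} = \left(\frac{b + g}{-5} + b\right) + 11 = \left(\left(b + g\right) \left(- \frac{1}{5}\right) + b\right) + 11 = \left(\left(- \frac{b}{5} - \frac{g}{5}\right) + b\right) + 11 = \left(- \frac{g}{5} + \frac{4 b}{5}\right) + 11 = 11 - \frac{g}{5} + \frac{4 b}{5}$)
$Y{\left(M,3 O - 3 \right)} 12 = \left(11 - \frac{26}{5} + \frac{4 \left(3 \left(-1\right) - 3\right)}{5}\right) 12 = \left(11 - \frac{26}{5} + \frac{4 \left(-3 - 3\right)}{5}\right) 12 = \left(11 - \frac{26}{5} + \frac{4}{5} \left(-6\right)\right) 12 = \left(11 - \frac{26}{5} - \frac{24}{5}\right) 12 = 1 \cdot 12 = 12$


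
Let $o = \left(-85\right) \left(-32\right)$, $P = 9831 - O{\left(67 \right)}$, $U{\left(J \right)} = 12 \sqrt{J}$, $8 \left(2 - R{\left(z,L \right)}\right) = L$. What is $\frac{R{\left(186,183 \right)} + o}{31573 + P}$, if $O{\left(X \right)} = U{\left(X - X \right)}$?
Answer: $\frac{1963}{30112} \approx 0.06519$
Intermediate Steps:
$R{\left(z,L \right)} = 2 - \frac{L}{8}$
$O{\left(X \right)} = 0$ ($O{\left(X \right)} = 12 \sqrt{X - X} = 12 \sqrt{0} = 12 \cdot 0 = 0$)
$P = 9831$ ($P = 9831 - 0 = 9831 + 0 = 9831$)
$o = 2720$
$\frac{R{\left(186,183 \right)} + o}{31573 + P} = \frac{\left(2 - \frac{183}{8}\right) + 2720}{31573 + 9831} = \frac{\left(2 - \frac{183}{8}\right) + 2720}{41404} = \left(- \frac{167}{8} + 2720\right) \frac{1}{41404} = \frac{21593}{8} \cdot \frac{1}{41404} = \frac{1963}{30112}$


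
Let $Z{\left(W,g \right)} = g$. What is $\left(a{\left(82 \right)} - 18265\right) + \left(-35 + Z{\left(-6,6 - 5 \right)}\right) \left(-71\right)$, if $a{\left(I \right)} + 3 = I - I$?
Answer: $-15854$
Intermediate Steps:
$a{\left(I \right)} = -3$ ($a{\left(I \right)} = -3 + \left(I - I\right) = -3 + 0 = -3$)
$\left(a{\left(82 \right)} - 18265\right) + \left(-35 + Z{\left(-6,6 - 5 \right)}\right) \left(-71\right) = \left(-3 - 18265\right) + \left(-35 + \left(6 - 5\right)\right) \left(-71\right) = -18268 + \left(-35 + \left(6 - 5\right)\right) \left(-71\right) = -18268 + \left(-35 + 1\right) \left(-71\right) = -18268 - -2414 = -18268 + 2414 = -15854$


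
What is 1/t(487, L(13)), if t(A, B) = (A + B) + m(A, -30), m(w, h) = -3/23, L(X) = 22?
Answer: 23/11704 ≈ 0.0019651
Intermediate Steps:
m(w, h) = -3/23 (m(w, h) = -3*1/23 = -3/23)
t(A, B) = -3/23 + A + B (t(A, B) = (A + B) - 3/23 = -3/23 + A + B)
1/t(487, L(13)) = 1/(-3/23 + 487 + 22) = 1/(11704/23) = 23/11704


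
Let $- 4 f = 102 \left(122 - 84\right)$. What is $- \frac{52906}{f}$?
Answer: $\frac{52906}{969} \approx 54.599$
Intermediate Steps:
$f = -969$ ($f = - \frac{102 \left(122 - 84\right)}{4} = - \frac{102 \cdot 38}{4} = \left(- \frac{1}{4}\right) 3876 = -969$)
$- \frac{52906}{f} = - \frac{52906}{-969} = \left(-52906\right) \left(- \frac{1}{969}\right) = \frac{52906}{969}$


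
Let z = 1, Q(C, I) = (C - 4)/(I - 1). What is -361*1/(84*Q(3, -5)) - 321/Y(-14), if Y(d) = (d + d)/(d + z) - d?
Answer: -1598/35 ≈ -45.657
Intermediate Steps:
Q(C, I) = (-4 + C)/(-1 + I)
Y(d) = -d + 2*d/(1 + d) (Y(d) = (d + d)/(d + 1) - d = (2*d)/(1 + d) - d = 2*d/(1 + d) - d = -d + 2*d/(1 + d))
-361*1/(84*Q(3, -5)) - 321/Y(-14) = -361*(-1 - 5)/(84*(-4 + 3)) - 321*(-(1 - 14)/(14*(1 - 1*(-14)))) = -361/(84*(-1/(-6))) - 321*13/(14*(1 + 14)) = -361/(84*(-⅙*(-1))) - 321/((-14*(-1/13)*15)) = -361/(84*(⅙)) - 321/210/13 = -361/14 - 321*13/210 = -361*1/14 - 1391/70 = -361/14 - 1391/70 = -1598/35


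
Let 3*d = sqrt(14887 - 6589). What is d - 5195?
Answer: -5195 + sqrt(922) ≈ -5164.6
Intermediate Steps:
d = sqrt(922) (d = sqrt(14887 - 6589)/3 = sqrt(8298)/3 = (3*sqrt(922))/3 = sqrt(922) ≈ 30.364)
d - 5195 = sqrt(922) - 5195 = -5195 + sqrt(922)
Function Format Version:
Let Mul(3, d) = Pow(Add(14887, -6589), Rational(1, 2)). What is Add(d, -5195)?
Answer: Add(-5195, Pow(922, Rational(1, 2))) ≈ -5164.6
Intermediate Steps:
d = Pow(922, Rational(1, 2)) (d = Mul(Rational(1, 3), Pow(Add(14887, -6589), Rational(1, 2))) = Mul(Rational(1, 3), Pow(8298, Rational(1, 2))) = Mul(Rational(1, 3), Mul(3, Pow(922, Rational(1, 2)))) = Pow(922, Rational(1, 2)) ≈ 30.364)
Add(d, -5195) = Add(Pow(922, Rational(1, 2)), -5195) = Add(-5195, Pow(922, Rational(1, 2)))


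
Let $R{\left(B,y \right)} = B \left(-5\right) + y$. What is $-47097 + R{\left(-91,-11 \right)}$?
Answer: $-46653$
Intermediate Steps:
$R{\left(B,y \right)} = y - 5 B$ ($R{\left(B,y \right)} = - 5 B + y = y - 5 B$)
$-47097 + R{\left(-91,-11 \right)} = -47097 - -444 = -47097 + \left(-11 + 455\right) = -47097 + 444 = -46653$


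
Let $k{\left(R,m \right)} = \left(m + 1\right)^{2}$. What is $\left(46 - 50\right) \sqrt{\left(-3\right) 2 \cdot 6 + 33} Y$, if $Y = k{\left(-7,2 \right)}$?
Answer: $- 36 i \sqrt{3} \approx - 62.354 i$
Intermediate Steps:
$k{\left(R,m \right)} = \left(1 + m\right)^{2}$
$Y = 9$ ($Y = \left(1 + 2\right)^{2} = 3^{2} = 9$)
$\left(46 - 50\right) \sqrt{\left(-3\right) 2 \cdot 6 + 33} Y = \left(46 - 50\right) \sqrt{\left(-3\right) 2 \cdot 6 + 33} \cdot 9 = - 4 \sqrt{\left(-6\right) 6 + 33} \cdot 9 = - 4 \sqrt{-36 + 33} \cdot 9 = - 4 \sqrt{-3} \cdot 9 = - 4 i \sqrt{3} \cdot 9 = - 36 i \sqrt{3}$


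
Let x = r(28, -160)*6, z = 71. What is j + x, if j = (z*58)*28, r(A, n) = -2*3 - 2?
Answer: 115256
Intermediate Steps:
r(A, n) = -8 (r(A, n) = -6 - 2 = -8)
j = 115304 (j = (71*58)*28 = 4118*28 = 115304)
x = -48 (x = -8*6 = -48)
j + x = 115304 - 48 = 115256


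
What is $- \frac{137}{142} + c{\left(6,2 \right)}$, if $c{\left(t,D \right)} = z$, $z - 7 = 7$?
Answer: $\frac{1851}{142} \approx 13.035$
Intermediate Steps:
$z = 14$ ($z = 7 + 7 = 14$)
$c{\left(t,D \right)} = 14$
$- \frac{137}{142} + c{\left(6,2 \right)} = - \frac{137}{142} + 14 = \frac{1851}{142}$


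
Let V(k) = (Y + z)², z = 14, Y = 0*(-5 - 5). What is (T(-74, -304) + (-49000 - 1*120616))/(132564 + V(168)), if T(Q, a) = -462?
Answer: -85039/66380 ≈ -1.2811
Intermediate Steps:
Y = 0 (Y = 0*(-10) = 0)
V(k) = 196 (V(k) = (0 + 14)² = 14² = 196)
(T(-74, -304) + (-49000 - 1*120616))/(132564 + V(168)) = (-462 + (-49000 - 1*120616))/(132564 + 196) = (-462 + (-49000 - 120616))/132760 = (-462 - 169616)*(1/132760) = -170078*1/132760 = -85039/66380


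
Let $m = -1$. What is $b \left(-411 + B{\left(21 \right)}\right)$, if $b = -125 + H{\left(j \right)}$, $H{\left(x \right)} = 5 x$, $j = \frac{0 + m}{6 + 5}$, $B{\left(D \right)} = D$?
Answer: $\frac{538200}{11} \approx 48927.0$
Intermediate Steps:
$j = - \frac{1}{11}$ ($j = \frac{0 - 1}{6 + 5} = - \frac{1}{11} \approx -0.090909$)
$b = - \frac{1380}{11}$ ($b = -125 + 5 \left(- \frac{1}{11}\right) = -125 - \frac{5}{11} = - \frac{1380}{11} \approx -125.45$)
$b \left(-411 + B{\left(21 \right)}\right) = - \frac{1380 \left(-411 + 21\right)}{11} = \left(- \frac{1380}{11}\right) \left(-390\right) = \frac{538200}{11}$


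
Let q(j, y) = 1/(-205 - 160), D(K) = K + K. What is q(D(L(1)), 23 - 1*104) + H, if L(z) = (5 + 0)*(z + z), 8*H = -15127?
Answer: -5521363/2920 ≈ -1890.9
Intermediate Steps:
H = -15127/8 (H = (1/8)*(-15127) = -15127/8 ≈ -1890.9)
L(z) = 10*z (L(z) = 5*(2*z) = 10*z)
D(K) = 2*K
q(j, y) = -1/365 (q(j, y) = 1/(-365) = -1/365)
q(D(L(1)), 23 - 1*104) + H = -1/365 - 15127/8 = -5521363/2920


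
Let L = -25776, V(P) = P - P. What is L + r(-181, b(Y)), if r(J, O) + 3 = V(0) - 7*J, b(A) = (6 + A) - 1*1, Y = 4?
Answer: -24512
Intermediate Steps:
V(P) = 0
b(A) = 5 + A (b(A) = (6 + A) - 1 = 5 + A)
r(J, O) = -3 - 7*J (r(J, O) = -3 + (0 - 7*J) = -3 - 7*J)
L + r(-181, b(Y)) = -25776 + (-3 - 7*(-181)) = -25776 + (-3 + 1267) = -25776 + 1264 = -24512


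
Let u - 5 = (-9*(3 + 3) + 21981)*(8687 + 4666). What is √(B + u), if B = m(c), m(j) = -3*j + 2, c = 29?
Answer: √292791151 ≈ 17111.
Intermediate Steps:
u = 292791236 (u = 5 + (-9*(3 + 3) + 21981)*(8687 + 4666) = 5 + (-9*6 + 21981)*13353 = 5 + (-54 + 21981)*13353 = 5 + 21927*13353 = 5 + 292791231 = 292791236)
m(j) = 2 - 3*j
B = -85 (B = 2 - 3*29 = 2 - 87 = -85)
√(B + u) = √(-85 + 292791236) = √292791151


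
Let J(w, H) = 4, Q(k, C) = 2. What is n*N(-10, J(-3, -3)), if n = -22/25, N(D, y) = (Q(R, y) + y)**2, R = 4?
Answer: -792/25 ≈ -31.680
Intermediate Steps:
N(D, y) = (2 + y)**2
n = -22/25 (n = -22*1/25 = -22/25 ≈ -0.88000)
n*N(-10, J(-3, -3)) = -22*(2 + 4)**2/25 = -22/25*6**2 = -22/25*36 = -792/25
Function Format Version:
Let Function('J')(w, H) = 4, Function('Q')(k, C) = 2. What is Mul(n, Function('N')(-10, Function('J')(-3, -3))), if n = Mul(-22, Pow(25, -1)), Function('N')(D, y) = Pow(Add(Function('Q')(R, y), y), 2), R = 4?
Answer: Rational(-792, 25) ≈ -31.680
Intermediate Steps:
Function('N')(D, y) = Pow(Add(2, y), 2)
n = Rational(-22, 25) (n = Mul(-22, Rational(1, 25)) = Rational(-22, 25) ≈ -0.88000)
Mul(n, Function('N')(-10, Function('J')(-3, -3))) = Mul(Rational(-22, 25), Pow(Add(2, 4), 2)) = Mul(Rational(-22, 25), Pow(6, 2)) = Mul(Rational(-22, 25), 36) = Rational(-792, 25)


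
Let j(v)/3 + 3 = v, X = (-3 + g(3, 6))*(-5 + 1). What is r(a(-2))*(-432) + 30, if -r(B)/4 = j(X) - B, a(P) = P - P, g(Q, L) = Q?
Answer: -15522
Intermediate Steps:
a(P) = 0
X = 0 (X = (-3 + 3)*(-5 + 1) = 0*(-4) = 0)
j(v) = -9 + 3*v
r(B) = 36 + 4*B (r(B) = -4*((-9 + 3*0) - B) = -4*((-9 + 0) - B) = -4*(-9 - B) = 36 + 4*B)
r(a(-2))*(-432) + 30 = (36 + 4*0)*(-432) + 30 = (36 + 0)*(-432) + 30 = 36*(-432) + 30 = -15552 + 30 = -15522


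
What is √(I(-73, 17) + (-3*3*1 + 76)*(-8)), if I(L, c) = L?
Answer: I*√609 ≈ 24.678*I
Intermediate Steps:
√(I(-73, 17) + (-3*3*1 + 76)*(-8)) = √(-73 + (-3*3*1 + 76)*(-8)) = √(-73 + (-9*1 + 76)*(-8)) = √(-73 + (-9 + 76)*(-8)) = √(-73 + 67*(-8)) = √(-73 - 536) = √(-609) = I*√609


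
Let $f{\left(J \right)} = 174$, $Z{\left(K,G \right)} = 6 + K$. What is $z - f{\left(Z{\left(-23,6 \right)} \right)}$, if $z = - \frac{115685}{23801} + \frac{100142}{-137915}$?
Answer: $- \frac{589495771727}{3282514915} \approx -179.59$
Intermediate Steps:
$z = - \frac{18338176517}{3282514915}$ ($z = \left(-115685\right) \frac{1}{23801} + 100142 \left(- \frac{1}{137915}\right) = - \frac{115685}{23801} - \frac{100142}{137915} = - \frac{18338176517}{3282514915} \approx -5.5866$)
$z - f{\left(Z{\left(-23,6 \right)} \right)} = - \frac{18338176517}{3282514915} - 174 = - \frac{589495771727}{3282514915}$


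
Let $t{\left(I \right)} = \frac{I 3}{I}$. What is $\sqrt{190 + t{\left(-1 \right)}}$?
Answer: $\sqrt{193} \approx 13.892$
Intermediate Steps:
$t{\left(I \right)} = 3$ ($t{\left(I \right)} = \frac{3 I}{I} = 3$)
$\sqrt{190 + t{\left(-1 \right)}} = \sqrt{190 + 3} = \sqrt{193}$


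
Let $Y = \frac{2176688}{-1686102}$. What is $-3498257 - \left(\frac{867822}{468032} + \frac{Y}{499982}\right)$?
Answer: $- \frac{2430062069850605832221}{694649015735136} \approx -3.4983 \cdot 10^{6}$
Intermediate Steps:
$Y = - \frac{1088344}{843051}$ ($Y = 2176688 \left(- \frac{1}{1686102}\right) = - \frac{1088344}{843051} \approx -1.291$)
$-3498257 - \left(\frac{867822}{468032} + \frac{Y}{499982}\right) = -3498257 - \left(\frac{867822}{468032} - \frac{1088344}{843051 \cdot 499982}\right) = -3498257 - \left(867822 \cdot \frac{1}{468032} - \frac{544172}{210755162541}\right) = -3498257 - \left(\frac{433911}{234016} - \frac{544172}{210755162541}\right) = -3498257 - \frac{1288012056174269}{694649015735136} = - \frac{2430062069850605832221}{694649015735136}$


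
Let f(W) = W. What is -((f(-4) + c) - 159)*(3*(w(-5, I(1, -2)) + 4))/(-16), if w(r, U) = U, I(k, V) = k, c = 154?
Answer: -135/16 ≈ -8.4375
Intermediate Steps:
-((f(-4) + c) - 159)*(3*(w(-5, I(1, -2)) + 4))/(-16) = -((-4 + 154) - 159)*(3*(1 + 4))/(-16) = -(150 - 159)*(3*5)*(-1/16) = -(-9)*15*(-1/16) = -(-9)*(-15)/16 = -1*135/16 = -135/16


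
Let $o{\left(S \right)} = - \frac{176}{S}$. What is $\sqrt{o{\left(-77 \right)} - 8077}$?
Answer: $\frac{i \sqrt{395661}}{7} \approx 89.859 i$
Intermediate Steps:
$\sqrt{o{\left(-77 \right)} - 8077} = \sqrt{- \frac{176}{-77} - 8077} = \sqrt{\left(-176\right) \left(- \frac{1}{77}\right) - 8077} = \sqrt{\frac{16}{7} - 8077} = \sqrt{- \frac{56523}{7}} = \frac{i \sqrt{395661}}{7}$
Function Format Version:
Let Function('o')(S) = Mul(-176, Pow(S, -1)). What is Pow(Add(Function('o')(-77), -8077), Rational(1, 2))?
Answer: Mul(Rational(1, 7), I, Pow(395661, Rational(1, 2))) ≈ Mul(89.859, I)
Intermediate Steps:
Pow(Add(Function('o')(-77), -8077), Rational(1, 2)) = Pow(Add(Mul(-176, Pow(-77, -1)), -8077), Rational(1, 2)) = Pow(Add(Mul(-176, Rational(-1, 77)), -8077), Rational(1, 2)) = Pow(Add(Rational(16, 7), -8077), Rational(1, 2)) = Pow(Rational(-56523, 7), Rational(1, 2)) = Mul(Rational(1, 7), I, Pow(395661, Rational(1, 2)))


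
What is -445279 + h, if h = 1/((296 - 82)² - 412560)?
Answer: -163312307157/366764 ≈ -4.4528e+5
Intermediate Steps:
h = -1/366764 (h = 1/(214² - 412560) = 1/(45796 - 412560) = 1/(-366764) = -1/366764 ≈ -2.7265e-6)
-445279 + h = -445279 - 1/366764 = -163312307157/366764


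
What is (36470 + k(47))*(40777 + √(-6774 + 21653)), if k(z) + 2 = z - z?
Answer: 1487055636 + 36468*√14879 ≈ 1.4915e+9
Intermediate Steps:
k(z) = -2 (k(z) = -2 + (z - z) = -2 + 0 = -2)
(36470 + k(47))*(40777 + √(-6774 + 21653)) = (36470 - 2)*(40777 + √(-6774 + 21653)) = 36468*(40777 + √14879) = 1487055636 + 36468*√14879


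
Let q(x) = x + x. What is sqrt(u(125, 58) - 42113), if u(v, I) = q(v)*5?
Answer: I*sqrt(40863) ≈ 202.15*I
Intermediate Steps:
q(x) = 2*x
u(v, I) = 10*v (u(v, I) = (2*v)*5 = 10*v)
sqrt(u(125, 58) - 42113) = sqrt(10*125 - 42113) = sqrt(1250 - 42113) = sqrt(-40863) = I*sqrt(40863)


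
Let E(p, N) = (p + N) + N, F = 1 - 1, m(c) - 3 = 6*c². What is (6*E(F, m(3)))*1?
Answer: 684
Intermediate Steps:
m(c) = 3 + 6*c²
F = 0
E(p, N) = p + 2*N (E(p, N) = (N + p) + N = p + 2*N)
(6*E(F, m(3)))*1 = (6*(0 + 2*(3 + 6*3²)))*1 = (6*(0 + 2*(3 + 6*9)))*1 = (6*(0 + 2*(3 + 54)))*1 = (6*(0 + 2*57))*1 = (6*(0 + 114))*1 = (6*114)*1 = 684*1 = 684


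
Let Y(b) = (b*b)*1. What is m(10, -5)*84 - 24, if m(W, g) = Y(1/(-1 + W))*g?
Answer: -788/27 ≈ -29.185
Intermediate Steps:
Y(b) = b**2 (Y(b) = b**2*1 = b**2)
m(W, g) = g/(-1 + W)**2 (m(W, g) = (1/(-1 + W))**2*g = g/(-1 + W)**2)
m(10, -5)*84 - 24 = -5/(-1 + 10)**2*84 - 24 = -5/9**2*84 - 24 = -5*1/81*84 - 24 = -5/81*84 - 24 = -140/27 - 24 = -788/27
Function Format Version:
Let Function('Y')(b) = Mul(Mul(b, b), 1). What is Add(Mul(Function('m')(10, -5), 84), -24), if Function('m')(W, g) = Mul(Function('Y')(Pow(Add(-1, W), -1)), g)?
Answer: Rational(-788, 27) ≈ -29.185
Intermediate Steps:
Function('Y')(b) = Pow(b, 2) (Function('Y')(b) = Mul(Pow(b, 2), 1) = Pow(b, 2))
Function('m')(W, g) = Mul(g, Pow(Add(-1, W), -2)) (Function('m')(W, g) = Mul(Pow(Pow(Add(-1, W), -1), 2), g) = Mul(Pow(Add(-1, W), -2), g) = Mul(g, Pow(Add(-1, W), -2)))
Add(Mul(Function('m')(10, -5), 84), -24) = Add(Mul(Mul(-5, Pow(Add(-1, 10), -2)), 84), -24) = Add(Mul(Mul(-5, Pow(9, -2)), 84), -24) = Add(Mul(Mul(-5, Rational(1, 81)), 84), -24) = Add(Mul(Rational(-5, 81), 84), -24) = Add(Rational(-140, 27), -24) = Rational(-788, 27)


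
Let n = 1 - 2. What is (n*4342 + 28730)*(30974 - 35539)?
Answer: -111331220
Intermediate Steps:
n = -1
(n*4342 + 28730)*(30974 - 35539) = (-1*4342 + 28730)*(30974 - 35539) = (-4342 + 28730)*(-4565) = 24388*(-4565) = -111331220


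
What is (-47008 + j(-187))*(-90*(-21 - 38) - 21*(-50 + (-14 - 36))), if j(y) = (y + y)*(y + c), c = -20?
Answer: 225338100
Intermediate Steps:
j(y) = 2*y*(-20 + y) (j(y) = (y + y)*(y - 20) = (2*y)*(-20 + y) = 2*y*(-20 + y))
(-47008 + j(-187))*(-90*(-21 - 38) - 21*(-50 + (-14 - 36))) = (-47008 + 2*(-187)*(-20 - 187))*(-90*(-21 - 38) - 21*(-50 + (-14 - 36))) = (-47008 + 2*(-187)*(-207))*(-90*(-59) - 21*(-50 - 50)) = (-47008 + 77418)*(5310 - 21*(-100)) = 30410*(5310 + 2100) = 30410*7410 = 225338100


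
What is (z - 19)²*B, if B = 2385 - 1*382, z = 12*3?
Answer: 578867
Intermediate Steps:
z = 36
B = 2003 (B = 2385 - 382 = 2003)
(z - 19)²*B = (36 - 19)²*2003 = 17²*2003 = 289*2003 = 578867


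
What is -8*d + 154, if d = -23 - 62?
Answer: 834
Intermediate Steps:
d = -85
-8*d + 154 = -8*(-85) + 154 = 680 + 154 = 834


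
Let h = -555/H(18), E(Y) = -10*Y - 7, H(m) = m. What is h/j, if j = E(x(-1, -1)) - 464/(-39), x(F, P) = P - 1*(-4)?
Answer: 2405/1958 ≈ 1.2283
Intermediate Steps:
x(F, P) = 4 + P (x(F, P) = P + 4 = 4 + P)
E(Y) = -7 - 10*Y
h = -185/6 (h = -555/18 = -555*1/18 = -185/6 ≈ -30.833)
j = -979/39 (j = (-7 - 10*(4 - 1)) - 464/(-39) = (-7 - 10*3) - 464*(-1/39) = (-7 - 30) + 464/39 = -37 + 464/39 = -979/39 ≈ -25.103)
h/j = -185/(6*(-979/39)) = -185/6*(-39/979) = 2405/1958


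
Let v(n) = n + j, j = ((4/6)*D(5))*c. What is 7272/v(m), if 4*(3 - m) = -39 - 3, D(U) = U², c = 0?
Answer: 1616/3 ≈ 538.67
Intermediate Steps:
j = 0 (j = ((4/6)*5²)*0 = ((4*(⅙))*25)*0 = ((⅔)*25)*0 = (50/3)*0 = 0)
m = 27/2 (m = 3 - (-39 - 3)/4 = 3 - ¼*(-42) = 3 + 21/2 = 27/2 ≈ 13.500)
v(n) = n (v(n) = n + 0 = n)
7272/v(m) = 7272/(27/2) = 7272*(2/27) = 1616/3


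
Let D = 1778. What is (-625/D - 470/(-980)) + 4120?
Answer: 25639557/6223 ≈ 4120.1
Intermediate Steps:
(-625/D - 470/(-980)) + 4120 = (-625/1778 - 470/(-980)) + 4120 = (-625*1/1778 - 470*(-1/980)) + 4120 = (-625/1778 + 47/98) + 4120 = 797/6223 + 4120 = 25639557/6223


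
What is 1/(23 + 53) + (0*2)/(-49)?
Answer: 1/76 ≈ 0.013158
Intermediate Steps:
1/(23 + 53) + (0*2)/(-49) = 1/76 - 1/49*0 = 1/76 + 0 = 1/76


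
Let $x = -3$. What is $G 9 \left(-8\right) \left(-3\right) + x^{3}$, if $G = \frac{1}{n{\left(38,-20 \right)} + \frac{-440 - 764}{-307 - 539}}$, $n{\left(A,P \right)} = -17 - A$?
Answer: $- \frac{703269}{22663} \approx -31.032$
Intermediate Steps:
$G = - \frac{423}{22663}$ ($G = \frac{1}{\left(-17 - 38\right) + \frac{-440 - 764}{-307 - 539}} = \frac{1}{\left(-17 - 38\right) - \frac{1204}{-846}} = \frac{1}{-55 - - \frac{602}{423}} = \frac{1}{-55 + \frac{602}{423}} = \frac{1}{- \frac{22663}{423}} = - \frac{423}{22663} \approx -0.018665$)
$G 9 \left(-8\right) \left(-3\right) + x^{3} = - \frac{423 \cdot 9 \left(-8\right) \left(-3\right)}{22663} + \left(-3\right)^{3} = - \frac{423 \left(\left(-72\right) \left(-3\right)\right)}{22663} - 27 = \left(- \frac{423}{22663}\right) 216 - 27 = - \frac{91368}{22663} - 27 = - \frac{703269}{22663}$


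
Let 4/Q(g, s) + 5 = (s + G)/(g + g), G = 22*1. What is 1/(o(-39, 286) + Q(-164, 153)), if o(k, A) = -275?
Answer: -1815/500437 ≈ -0.0036268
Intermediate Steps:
G = 22
Q(g, s) = 4/(-5 + (22 + s)/(2*g)) (Q(g, s) = 4/(-5 + (s + 22)/(g + g)) = 4/(-5 + (22 + s)/((2*g))) = 4/(-5 + (22 + s)*(1/(2*g))) = 4/(-5 + (22 + s)/(2*g)))
1/(o(-39, 286) + Q(-164, 153)) = 1/(-275 + 8*(-164)/(22 + 153 - 10*(-164))) = 1/(-275 + 8*(-164)/(22 + 153 + 1640)) = 1/(-275 + 8*(-164)/1815) = 1/(-275 + 8*(-164)*(1/1815)) = 1/(-275 - 1312/1815) = 1/(-500437/1815) = -1815/500437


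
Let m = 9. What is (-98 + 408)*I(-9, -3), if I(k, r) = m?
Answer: 2790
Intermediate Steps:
I(k, r) = 9
(-98 + 408)*I(-9, -3) = (-98 + 408)*9 = 310*9 = 2790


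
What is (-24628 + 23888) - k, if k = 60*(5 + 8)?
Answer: -1520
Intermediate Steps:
k = 780 (k = 60*13 = 780)
(-24628 + 23888) - k = (-24628 + 23888) - 1*780 = -740 - 780 = -1520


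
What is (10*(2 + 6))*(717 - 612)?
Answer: 8400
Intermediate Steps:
(10*(2 + 6))*(717 - 612) = (10*8)*105 = 80*105 = 8400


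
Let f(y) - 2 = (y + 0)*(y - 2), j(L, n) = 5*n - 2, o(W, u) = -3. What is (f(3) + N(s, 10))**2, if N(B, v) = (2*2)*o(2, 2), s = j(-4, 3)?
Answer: 49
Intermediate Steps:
j(L, n) = -2 + 5*n
s = 13 (s = -2 + 5*3 = -2 + 15 = 13)
N(B, v) = -12 (N(B, v) = (2*2)*(-3) = 4*(-3) = -12)
f(y) = 2 + y*(-2 + y) (f(y) = 2 + (y + 0)*(y - 2) = 2 + y*(-2 + y))
(f(3) + N(s, 10))**2 = ((2 + 3**2 - 2*3) - 12)**2 = ((2 + 9 - 6) - 12)**2 = (5 - 12)**2 = (-7)**2 = 49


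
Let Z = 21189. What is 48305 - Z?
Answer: 27116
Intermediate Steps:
48305 - Z = 48305 - 1*21189 = 48305 - 21189 = 27116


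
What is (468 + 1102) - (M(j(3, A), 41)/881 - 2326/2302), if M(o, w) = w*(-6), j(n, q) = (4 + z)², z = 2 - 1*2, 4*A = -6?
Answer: 1593336419/1014031 ≈ 1571.3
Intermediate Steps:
A = -3/2 (A = (¼)*(-6) = -3/2 ≈ -1.5000)
z = 0 (z = 2 - 2 = 0)
j(n, q) = 16 (j(n, q) = (4 + 0)² = 4² = 16)
M(o, w) = -6*w
(468 + 1102) - (M(j(3, A), 41)/881 - 2326/2302) = (468 + 1102) - (-6*41/881 - 2326/2302) = 1570 - (-246*1/881 - 2326*1/2302) = 1570 - (-246/881 - 1163/1151) = 1570 - 1*(-1307749/1014031) = 1570 + 1307749/1014031 = 1593336419/1014031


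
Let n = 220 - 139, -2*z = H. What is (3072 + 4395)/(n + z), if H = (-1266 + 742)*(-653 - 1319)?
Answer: -7467/516583 ≈ -0.014455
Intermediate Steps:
H = 1033328 (H = -524*(-1972) = 1033328)
z = -516664 (z = -1/2*1033328 = -516664)
n = 81
(3072 + 4395)/(n + z) = (3072 + 4395)/(81 - 516664) = 7467/(-516583) = 7467*(-1/516583) = -7467/516583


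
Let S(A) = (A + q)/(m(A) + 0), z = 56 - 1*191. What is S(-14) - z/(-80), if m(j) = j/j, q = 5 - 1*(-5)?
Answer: -91/16 ≈ -5.6875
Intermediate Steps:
q = 10 (q = 5 + 5 = 10)
z = -135 (z = 56 - 191 = -135)
m(j) = 1
S(A) = 10 + A (S(A) = (A + 10)/(1 + 0) = (10 + A)/1 = (10 + A)*1 = 10 + A)
S(-14) - z/(-80) = (10 - 14) - (-135)/(-80) = -4 - (-135)*(-1)/80 = -4 - 1*27/16 = -4 - 27/16 = -91/16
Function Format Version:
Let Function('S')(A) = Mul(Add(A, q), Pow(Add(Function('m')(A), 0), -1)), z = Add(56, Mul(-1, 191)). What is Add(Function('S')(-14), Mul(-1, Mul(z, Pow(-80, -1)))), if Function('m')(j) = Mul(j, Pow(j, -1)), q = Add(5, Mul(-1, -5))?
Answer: Rational(-91, 16) ≈ -5.6875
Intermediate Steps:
q = 10 (q = Add(5, 5) = 10)
z = -135 (z = Add(56, -191) = -135)
Function('m')(j) = 1
Function('S')(A) = Add(10, A) (Function('S')(A) = Mul(Add(A, 10), Pow(Add(1, 0), -1)) = Mul(Add(10, A), Pow(1, -1)) = Mul(Add(10, A), 1) = Add(10, A))
Add(Function('S')(-14), Mul(-1, Mul(z, Pow(-80, -1)))) = Add(Add(10, -14), Mul(-1, Mul(-135, Pow(-80, -1)))) = Add(-4, Mul(-1, Mul(-135, Rational(-1, 80)))) = Add(-4, Mul(-1, Rational(27, 16))) = Add(-4, Rational(-27, 16)) = Rational(-91, 16)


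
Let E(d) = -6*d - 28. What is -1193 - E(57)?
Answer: -823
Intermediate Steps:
E(d) = -28 - 6*d
-1193 - E(57) = -1193 - (-28 - 6*57) = -1193 - (-28 - 342) = -1193 - 1*(-370) = -1193 + 370 = -823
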